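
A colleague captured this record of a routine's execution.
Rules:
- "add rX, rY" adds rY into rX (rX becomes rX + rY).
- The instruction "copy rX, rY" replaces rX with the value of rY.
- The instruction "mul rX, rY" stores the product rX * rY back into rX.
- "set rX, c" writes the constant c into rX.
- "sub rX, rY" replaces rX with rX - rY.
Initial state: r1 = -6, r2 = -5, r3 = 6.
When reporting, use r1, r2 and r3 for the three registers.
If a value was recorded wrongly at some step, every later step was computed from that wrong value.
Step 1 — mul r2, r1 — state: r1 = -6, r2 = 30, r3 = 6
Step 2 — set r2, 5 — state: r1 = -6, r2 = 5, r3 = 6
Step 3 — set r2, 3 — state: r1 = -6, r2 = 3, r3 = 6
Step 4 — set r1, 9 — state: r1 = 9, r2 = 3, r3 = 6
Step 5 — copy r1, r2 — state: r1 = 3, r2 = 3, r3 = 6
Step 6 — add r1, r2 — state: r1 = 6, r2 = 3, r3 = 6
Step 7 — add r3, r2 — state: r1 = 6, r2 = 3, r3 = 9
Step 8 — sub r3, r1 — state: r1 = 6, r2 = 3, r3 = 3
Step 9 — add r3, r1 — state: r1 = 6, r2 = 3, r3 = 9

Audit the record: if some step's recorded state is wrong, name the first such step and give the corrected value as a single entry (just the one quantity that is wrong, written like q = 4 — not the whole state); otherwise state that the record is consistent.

Recomputing the run from the initial state:
step 1: r1 = -6, r2 = 30, r3 = 6
step 2: r1 = -6, r2 = 5, r3 = 6
step 3: r1 = -6, r2 = 3, r3 = 6
step 4: r1 = 9, r2 = 3, r3 = 6
step 5: r1 = 3, r2 = 3, r3 = 6
step 6: r1 = 6, r2 = 3, r3 = 6
step 7: r1 = 6, r2 = 3, r3 = 9
step 8: r1 = 6, r2 = 3, r3 = 3
step 9: r1 = 6, r2 = 3, r3 = 9
This matches the record at every step.

no error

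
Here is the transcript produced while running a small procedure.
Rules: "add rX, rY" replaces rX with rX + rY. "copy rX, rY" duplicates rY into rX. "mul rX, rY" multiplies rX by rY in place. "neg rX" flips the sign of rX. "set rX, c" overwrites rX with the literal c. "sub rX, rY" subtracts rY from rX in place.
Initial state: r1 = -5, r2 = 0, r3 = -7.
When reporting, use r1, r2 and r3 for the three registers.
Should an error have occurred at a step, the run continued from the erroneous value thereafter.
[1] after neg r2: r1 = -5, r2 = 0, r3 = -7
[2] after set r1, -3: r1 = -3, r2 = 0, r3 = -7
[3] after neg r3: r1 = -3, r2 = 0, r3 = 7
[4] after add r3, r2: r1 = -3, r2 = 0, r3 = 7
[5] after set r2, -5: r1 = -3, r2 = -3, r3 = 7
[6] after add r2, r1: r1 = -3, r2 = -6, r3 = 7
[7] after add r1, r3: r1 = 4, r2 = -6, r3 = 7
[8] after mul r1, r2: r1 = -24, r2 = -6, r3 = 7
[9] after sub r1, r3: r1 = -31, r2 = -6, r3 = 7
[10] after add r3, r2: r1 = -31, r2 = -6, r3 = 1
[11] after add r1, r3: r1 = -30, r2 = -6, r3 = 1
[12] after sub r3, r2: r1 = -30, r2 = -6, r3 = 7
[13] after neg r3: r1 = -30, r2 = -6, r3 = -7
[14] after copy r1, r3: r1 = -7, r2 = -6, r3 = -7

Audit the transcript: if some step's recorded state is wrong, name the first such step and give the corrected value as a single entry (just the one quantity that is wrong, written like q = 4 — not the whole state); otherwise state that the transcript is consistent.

1. r2 = -(0) = 0 (checks out)
2. r1 = -3 (in agreement)
3. r3 = -(-7) = 7 (in agreement)
4. r3 = 7 + 0 = 7 (matches)
5. r2 = -5 (the recorded entry deviates here)
Conclusion: step 5 carries the first error; the entry should be r2 = -5.

step 5, r2 = -5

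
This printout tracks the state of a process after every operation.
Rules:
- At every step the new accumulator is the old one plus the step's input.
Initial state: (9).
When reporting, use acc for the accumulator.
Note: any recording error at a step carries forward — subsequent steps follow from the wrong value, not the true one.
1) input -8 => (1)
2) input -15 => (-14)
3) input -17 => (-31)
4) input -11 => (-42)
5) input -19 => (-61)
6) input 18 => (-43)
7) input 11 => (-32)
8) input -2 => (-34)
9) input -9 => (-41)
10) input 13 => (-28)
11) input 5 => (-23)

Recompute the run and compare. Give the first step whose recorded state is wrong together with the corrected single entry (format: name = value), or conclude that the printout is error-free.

Step 1: acc = 9 + -8 = 1 — checks out.
Step 2: acc = 1 + -15 = -14 — consistent with the printout.
Step 3: acc = -14 + -17 = -31 — exactly as logged.
Step 4: acc = -31 + -11 = -42 — agrees with the printout.
Step 5: acc = -42 + -19 = -61 — in agreement.
Step 6: acc = -61 + 18 = -43 — matches.
Step 7: acc = -43 + 11 = -32 — in agreement.
Step 8: acc = -32 + -2 = -34 — matches.
Step 9: acc = -34 + -9 = -43 — the printout has a different value.
That makes step 9 the first incorrect line — acc = -43 is what it should show.

step 9, acc = -43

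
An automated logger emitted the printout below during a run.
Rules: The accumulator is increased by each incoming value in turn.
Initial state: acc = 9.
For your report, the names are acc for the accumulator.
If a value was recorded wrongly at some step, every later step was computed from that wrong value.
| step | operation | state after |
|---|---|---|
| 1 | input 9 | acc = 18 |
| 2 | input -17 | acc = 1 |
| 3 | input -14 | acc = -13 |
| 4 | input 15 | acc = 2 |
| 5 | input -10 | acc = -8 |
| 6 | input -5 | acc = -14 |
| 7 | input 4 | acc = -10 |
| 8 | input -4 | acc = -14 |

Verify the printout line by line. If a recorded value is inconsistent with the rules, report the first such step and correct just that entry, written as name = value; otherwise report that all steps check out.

Recomputing the run from the initial state:
step 1: acc = 18
step 2: acc = 1
step 3: acc = -13
step 4: acc = 2
step 5: acc = -8
step 6: acc = -13
step 7: acc = -9
step 8: acc = -13
The first disagreement with the printout is at step 6, where the value should be acc = -13.

step 6, acc = -13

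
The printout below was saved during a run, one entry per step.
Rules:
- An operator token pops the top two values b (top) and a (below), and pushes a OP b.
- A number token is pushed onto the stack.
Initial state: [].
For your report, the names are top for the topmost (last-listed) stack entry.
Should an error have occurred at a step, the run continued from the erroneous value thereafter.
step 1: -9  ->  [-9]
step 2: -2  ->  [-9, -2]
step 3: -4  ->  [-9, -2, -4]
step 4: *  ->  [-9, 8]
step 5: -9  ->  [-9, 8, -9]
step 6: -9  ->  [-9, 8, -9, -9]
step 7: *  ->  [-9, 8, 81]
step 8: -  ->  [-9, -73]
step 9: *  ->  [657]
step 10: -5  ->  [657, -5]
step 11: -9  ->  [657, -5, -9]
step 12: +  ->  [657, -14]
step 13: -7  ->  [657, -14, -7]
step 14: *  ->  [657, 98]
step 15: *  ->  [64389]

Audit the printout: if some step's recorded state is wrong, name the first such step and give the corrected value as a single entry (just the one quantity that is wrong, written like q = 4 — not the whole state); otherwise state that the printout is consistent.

step 15, top = 64386

Recomputing the run from the initial state:
step 1: [-9]
step 2: [-9, -2]
step 3: [-9, -2, -4]
step 4: [-9, 8]
step 5: [-9, 8, -9]
step 6: [-9, 8, -9, -9]
step 7: [-9, 8, 81]
step 8: [-9, -73]
step 9: [657]
step 10: [657, -5]
step 11: [657, -5, -9]
step 12: [657, -14]
step 13: [657, -14, -7]
step 14: [657, 98]
step 15: [64386]
The first disagreement with the printout is at step 15, where the value should be top = 64386.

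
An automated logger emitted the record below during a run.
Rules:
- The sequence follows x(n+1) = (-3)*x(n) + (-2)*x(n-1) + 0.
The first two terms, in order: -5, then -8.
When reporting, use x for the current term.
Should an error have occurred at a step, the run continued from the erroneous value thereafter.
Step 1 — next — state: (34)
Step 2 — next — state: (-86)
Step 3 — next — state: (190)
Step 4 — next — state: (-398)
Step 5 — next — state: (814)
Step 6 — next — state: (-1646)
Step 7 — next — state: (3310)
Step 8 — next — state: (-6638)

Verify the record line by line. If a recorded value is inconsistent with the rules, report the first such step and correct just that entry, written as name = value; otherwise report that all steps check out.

no error

step 1: x = -3*(-8) + (-2)*(-5) + (0) = 34 -> agrees with the record
step 2: x = -3*(34) + (-2)*(-8) + (0) = -86 -> confirmed correct
step 3: x = -3*(-86) + (-2)*(34) + (0) = 190 -> matches
step 4: x = -3*(190) + (-2)*(-86) + (0) = -398 -> consistent with the record
step 5: x = -3*(-398) + (-2)*(190) + (0) = 814 -> confirmed correct
step 6: x = -3*(814) + (-2)*(-398) + (0) = -1646 -> consistent with the record
step 7: x = -3*(-1646) + (-2)*(814) + (0) = 3310 -> exactly as logged
step 8: x = -3*(3310) + (-2)*(-1646) + (0) = -6638 -> verified
The whole run recomputes cleanly — no discrepancies.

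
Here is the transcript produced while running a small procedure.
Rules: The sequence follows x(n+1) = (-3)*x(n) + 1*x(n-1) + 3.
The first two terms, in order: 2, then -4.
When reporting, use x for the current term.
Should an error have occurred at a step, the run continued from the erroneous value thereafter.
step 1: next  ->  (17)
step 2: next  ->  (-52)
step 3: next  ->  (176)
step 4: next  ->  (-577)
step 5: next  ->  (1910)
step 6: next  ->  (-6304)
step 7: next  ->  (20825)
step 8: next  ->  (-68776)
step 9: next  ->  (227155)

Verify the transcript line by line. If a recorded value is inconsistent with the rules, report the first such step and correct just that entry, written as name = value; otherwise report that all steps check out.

step 9, x = 227156

1. x = -3*(-4) + (1)*(2) + (3) = 17 (no discrepancy)
2. x = -3*(17) + (1)*(-4) + (3) = -52 (checks out)
3. x = -3*(-52) + (1)*(17) + (3) = 176 (matches)
4. x = -3*(176) + (1)*(-52) + (3) = -577 (in agreement)
5. x = -3*(-577) + (1)*(176) + (3) = 1910 (no discrepancy)
6. x = -3*(1910) + (1)*(-577) + (3) = -6304 (no discrepancy)
7. x = -3*(-6304) + (1)*(1910) + (3) = 20825 (in agreement)
8. x = -3*(20825) + (1)*(-6304) + (3) = -68776 (checks out)
9. x = -3*(-68776) + (1)*(20825) + (3) = 227156 (first mismatch against the transcript)
First deviation found at step 9; the corrected entry is x = 227156.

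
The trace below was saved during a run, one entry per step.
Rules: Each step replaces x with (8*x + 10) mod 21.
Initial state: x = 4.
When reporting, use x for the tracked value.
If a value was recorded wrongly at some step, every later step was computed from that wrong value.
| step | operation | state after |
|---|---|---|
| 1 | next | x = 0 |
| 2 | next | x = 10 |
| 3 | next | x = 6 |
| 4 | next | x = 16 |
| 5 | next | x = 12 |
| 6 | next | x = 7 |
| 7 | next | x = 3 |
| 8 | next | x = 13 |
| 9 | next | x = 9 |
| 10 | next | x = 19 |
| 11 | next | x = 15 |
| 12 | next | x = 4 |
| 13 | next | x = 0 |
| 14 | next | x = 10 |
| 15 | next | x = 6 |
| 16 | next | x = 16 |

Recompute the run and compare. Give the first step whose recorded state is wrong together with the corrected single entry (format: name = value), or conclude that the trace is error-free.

1. x = (8*4 + 10) mod 21 = 0 (matches)
2. x = (8*0 + 10) mod 21 = 10 (in agreement)
3. x = (8*10 + 10) mod 21 = 6 (verified)
4. x = (8*6 + 10) mod 21 = 16 (matches)
5. x = (8*16 + 10) mod 21 = 12 (confirmed correct)
6. x = (8*12 + 10) mod 21 = 1 (first mismatch against the trace)
That makes step 6 the first incorrect line — x = 1 is what it should show.

step 6, x = 1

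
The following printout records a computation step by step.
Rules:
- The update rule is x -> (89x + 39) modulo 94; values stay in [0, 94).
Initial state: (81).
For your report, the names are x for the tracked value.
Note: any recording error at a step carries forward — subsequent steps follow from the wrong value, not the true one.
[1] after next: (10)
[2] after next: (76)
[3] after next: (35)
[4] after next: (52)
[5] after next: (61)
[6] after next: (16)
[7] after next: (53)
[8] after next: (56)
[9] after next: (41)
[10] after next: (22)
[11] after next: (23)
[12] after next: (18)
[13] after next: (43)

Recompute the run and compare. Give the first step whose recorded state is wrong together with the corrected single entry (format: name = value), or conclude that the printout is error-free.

Recomputing the run from the initial state:
step 1: x = 10
step 2: x = 83
step 3: x = 0
step 4: x = 39
step 5: x = 32
step 6: x = 67
step 7: x = 80
step 8: x = 15
step 9: x = 58
step 10: x = 31
step 11: x = 72
step 12: x = 55
step 13: x = 46
The first disagreement with the printout is at step 2, where the value should be x = 83.

step 2, x = 83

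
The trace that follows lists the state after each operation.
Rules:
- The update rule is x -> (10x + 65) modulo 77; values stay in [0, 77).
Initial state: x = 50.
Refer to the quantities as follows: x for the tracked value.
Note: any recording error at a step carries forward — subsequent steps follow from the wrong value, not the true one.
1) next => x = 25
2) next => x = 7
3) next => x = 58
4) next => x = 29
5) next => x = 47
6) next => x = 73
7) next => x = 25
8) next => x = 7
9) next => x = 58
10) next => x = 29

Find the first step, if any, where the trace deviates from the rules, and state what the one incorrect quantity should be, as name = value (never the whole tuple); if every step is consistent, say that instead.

step 1, x = 26

Recomputing the run from the initial state:
step 1: x = 26
step 2: x = 17
step 3: x = 4
step 4: x = 28
step 5: x = 37
step 6: x = 50
step 7: x = 26
step 8: x = 17
step 9: x = 4
step 10: x = 28
The first disagreement with the trace is at step 1, where the value should be x = 26.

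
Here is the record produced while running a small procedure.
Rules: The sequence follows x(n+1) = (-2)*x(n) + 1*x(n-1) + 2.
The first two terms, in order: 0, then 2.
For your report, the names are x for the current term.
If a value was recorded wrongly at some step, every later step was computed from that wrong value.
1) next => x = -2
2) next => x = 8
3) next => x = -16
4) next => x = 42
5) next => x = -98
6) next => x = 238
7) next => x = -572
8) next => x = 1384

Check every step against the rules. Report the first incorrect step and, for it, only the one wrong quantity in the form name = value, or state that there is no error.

Step 1: x = -2*(2) + (1)*(0) + (2) = -2 — agrees with the record.
Step 2: x = -2*(-2) + (1)*(2) + (2) = 8 — consistent with the record.
Step 3: x = -2*(8) + (1)*(-2) + (2) = -16 — same as recorded.
Step 4: x = -2*(-16) + (1)*(8) + (2) = 42 — verified.
Step 5: x = -2*(42) + (1)*(-16) + (2) = -98 — checks out.
Step 6: x = -2*(-98) + (1)*(42) + (2) = 240 — the record has a different value.
Step 6 is the first one off; corrected, x = 240.

step 6, x = 240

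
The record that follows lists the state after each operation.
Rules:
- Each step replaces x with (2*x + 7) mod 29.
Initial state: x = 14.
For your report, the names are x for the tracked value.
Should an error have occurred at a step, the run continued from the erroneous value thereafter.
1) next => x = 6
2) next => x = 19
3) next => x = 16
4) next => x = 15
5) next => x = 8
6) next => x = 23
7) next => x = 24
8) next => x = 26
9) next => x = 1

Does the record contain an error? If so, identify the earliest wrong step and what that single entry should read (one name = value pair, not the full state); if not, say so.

step 4, x = 10

step 1: x = (2*14 + 7) mod 29 = 6 -> exactly as logged
step 2: x = (2*6 + 7) mod 29 = 19 -> exactly as logged
step 3: x = (2*19 + 7) mod 29 = 16 -> exactly as logged
step 4: x = (2*16 + 7) mod 29 = 10 -> a discrepancy with the record
The earliest wrong entry is at step 4: it should read x = 10.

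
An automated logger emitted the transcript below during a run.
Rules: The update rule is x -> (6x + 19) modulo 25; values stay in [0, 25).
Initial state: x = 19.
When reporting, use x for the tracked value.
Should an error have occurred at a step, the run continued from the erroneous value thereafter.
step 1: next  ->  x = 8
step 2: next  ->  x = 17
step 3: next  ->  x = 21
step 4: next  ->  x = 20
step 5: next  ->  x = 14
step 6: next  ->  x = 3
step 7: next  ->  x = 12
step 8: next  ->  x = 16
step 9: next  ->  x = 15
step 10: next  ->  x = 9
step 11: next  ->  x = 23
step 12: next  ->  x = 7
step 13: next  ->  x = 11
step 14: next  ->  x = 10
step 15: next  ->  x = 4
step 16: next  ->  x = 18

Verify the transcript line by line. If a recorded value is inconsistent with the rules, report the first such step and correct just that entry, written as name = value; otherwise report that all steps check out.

Recomputing the run from the initial state:
step 1: x = 8
step 2: x = 17
step 3: x = 21
step 4: x = 20
step 5: x = 14
step 6: x = 3
step 7: x = 12
step 8: x = 16
step 9: x = 15
step 10: x = 9
step 11: x = 23
step 12: x = 7
step 13: x = 11
step 14: x = 10
step 15: x = 4
step 16: x = 18
This matches the transcript at every step.

no error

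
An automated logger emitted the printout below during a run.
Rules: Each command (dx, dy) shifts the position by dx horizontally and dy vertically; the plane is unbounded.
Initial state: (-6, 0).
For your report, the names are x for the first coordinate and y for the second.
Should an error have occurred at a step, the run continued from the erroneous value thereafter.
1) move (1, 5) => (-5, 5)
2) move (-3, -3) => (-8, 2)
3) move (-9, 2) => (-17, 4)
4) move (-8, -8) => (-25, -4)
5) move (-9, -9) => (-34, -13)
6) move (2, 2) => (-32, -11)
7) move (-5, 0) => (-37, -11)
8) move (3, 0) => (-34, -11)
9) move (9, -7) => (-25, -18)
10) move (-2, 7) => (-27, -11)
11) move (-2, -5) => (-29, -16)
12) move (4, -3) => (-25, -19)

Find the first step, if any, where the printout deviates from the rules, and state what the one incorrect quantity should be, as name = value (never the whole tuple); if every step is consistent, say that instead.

Recomputing the run from the initial state:
step 1: x = -5, y = 5
step 2: x = -8, y = 2
step 3: x = -17, y = 4
step 4: x = -25, y = -4
step 5: x = -34, y = -13
step 6: x = -32, y = -11
step 7: x = -37, y = -11
step 8: x = -34, y = -11
step 9: x = -25, y = -18
step 10: x = -27, y = -11
step 11: x = -29, y = -16
step 12: x = -25, y = -19
This matches the printout at every step.

no error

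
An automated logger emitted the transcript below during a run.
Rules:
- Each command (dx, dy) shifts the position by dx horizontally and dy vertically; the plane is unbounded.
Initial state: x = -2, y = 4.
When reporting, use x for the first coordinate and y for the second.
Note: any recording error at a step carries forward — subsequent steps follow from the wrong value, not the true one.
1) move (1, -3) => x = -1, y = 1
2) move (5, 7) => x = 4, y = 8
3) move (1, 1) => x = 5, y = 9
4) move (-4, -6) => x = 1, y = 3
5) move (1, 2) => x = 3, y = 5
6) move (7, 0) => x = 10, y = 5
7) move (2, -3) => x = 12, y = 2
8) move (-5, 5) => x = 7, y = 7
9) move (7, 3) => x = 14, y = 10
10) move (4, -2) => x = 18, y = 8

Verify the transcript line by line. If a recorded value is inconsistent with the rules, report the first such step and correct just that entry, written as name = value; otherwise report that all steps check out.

Recomputing the run from the initial state:
step 1: x = -1, y = 1
step 2: x = 4, y = 8
step 3: x = 5, y = 9
step 4: x = 1, y = 3
step 5: x = 2, y = 5
step 6: x = 9, y = 5
step 7: x = 11, y = 2
step 8: x = 6, y = 7
step 9: x = 13, y = 10
step 10: x = 17, y = 8
The first disagreement with the transcript is at step 5, where the value should be x = 2.

step 5, x = 2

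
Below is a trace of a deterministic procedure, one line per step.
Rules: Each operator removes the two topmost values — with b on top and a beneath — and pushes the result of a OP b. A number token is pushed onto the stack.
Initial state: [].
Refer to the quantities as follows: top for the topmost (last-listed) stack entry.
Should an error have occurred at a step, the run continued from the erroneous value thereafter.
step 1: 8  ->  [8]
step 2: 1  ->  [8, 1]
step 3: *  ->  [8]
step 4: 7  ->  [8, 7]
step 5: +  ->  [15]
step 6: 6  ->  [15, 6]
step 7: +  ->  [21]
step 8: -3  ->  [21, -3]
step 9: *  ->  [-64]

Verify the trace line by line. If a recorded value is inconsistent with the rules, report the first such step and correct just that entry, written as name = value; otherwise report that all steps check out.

step 1: push 8: top = 8 -> consistent with the trace
step 2: push 1: top = 1 -> confirmed correct
step 3: 8 * 1 = 8 -> matches
step 4: push 7: top = 7 -> checks out
step 5: 8 + 7 = 15 -> same as recorded
step 6: push 6: top = 6 -> no discrepancy
step 7: 15 + 6 = 21 -> in agreement
step 8: push -3: top = -3 -> no discrepancy
step 9: 21 * -3 = -63 -> a discrepancy with the trace
That makes step 9 the first incorrect line — top = -63 is what it should show.

step 9, top = -63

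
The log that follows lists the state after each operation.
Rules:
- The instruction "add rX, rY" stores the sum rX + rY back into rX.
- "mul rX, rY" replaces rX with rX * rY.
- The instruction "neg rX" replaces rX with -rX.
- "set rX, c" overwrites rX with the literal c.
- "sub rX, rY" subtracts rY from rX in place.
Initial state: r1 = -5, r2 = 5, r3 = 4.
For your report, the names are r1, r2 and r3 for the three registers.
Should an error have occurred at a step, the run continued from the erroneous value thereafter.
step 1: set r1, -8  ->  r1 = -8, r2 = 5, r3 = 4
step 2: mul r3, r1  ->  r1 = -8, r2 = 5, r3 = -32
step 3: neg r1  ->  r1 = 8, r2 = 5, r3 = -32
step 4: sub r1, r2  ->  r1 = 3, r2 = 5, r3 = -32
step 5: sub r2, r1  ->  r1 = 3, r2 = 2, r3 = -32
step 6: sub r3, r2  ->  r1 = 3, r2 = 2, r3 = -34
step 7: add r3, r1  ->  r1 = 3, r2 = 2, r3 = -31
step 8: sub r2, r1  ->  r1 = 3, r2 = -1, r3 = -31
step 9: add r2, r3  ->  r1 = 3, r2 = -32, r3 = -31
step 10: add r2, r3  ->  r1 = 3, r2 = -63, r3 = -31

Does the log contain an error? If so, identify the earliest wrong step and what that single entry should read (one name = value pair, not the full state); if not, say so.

Recomputing the run from the initial state:
step 1: r1 = -8, r2 = 5, r3 = 4
step 2: r1 = -8, r2 = 5, r3 = -32
step 3: r1 = 8, r2 = 5, r3 = -32
step 4: r1 = 3, r2 = 5, r3 = -32
step 5: r1 = 3, r2 = 2, r3 = -32
step 6: r1 = 3, r2 = 2, r3 = -34
step 7: r1 = 3, r2 = 2, r3 = -31
step 8: r1 = 3, r2 = -1, r3 = -31
step 9: r1 = 3, r2 = -32, r3 = -31
step 10: r1 = 3, r2 = -63, r3 = -31
This matches the log at every step.

no error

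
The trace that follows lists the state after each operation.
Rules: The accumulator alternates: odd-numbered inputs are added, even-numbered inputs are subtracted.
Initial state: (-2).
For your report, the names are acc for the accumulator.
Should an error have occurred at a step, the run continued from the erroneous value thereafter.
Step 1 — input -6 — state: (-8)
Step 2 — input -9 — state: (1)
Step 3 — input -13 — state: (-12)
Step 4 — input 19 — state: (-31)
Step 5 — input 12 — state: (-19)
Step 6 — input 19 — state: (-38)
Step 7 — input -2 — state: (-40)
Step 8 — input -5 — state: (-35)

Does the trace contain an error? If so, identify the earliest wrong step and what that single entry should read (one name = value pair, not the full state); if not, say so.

no error

Step 1: acc = -2 + -6 = -8 — confirmed correct.
Step 2: acc = -8 - -9 = 1 — matches.
Step 3: acc = 1 + -13 = -12 — same as recorded.
Step 4: acc = -12 - 19 = -31 — same as recorded.
Step 5: acc = -31 + 12 = -19 — same as recorded.
Step 6: acc = -19 - 19 = -38 — in agreement.
Step 7: acc = -38 + -2 = -40 — verified.
Step 8: acc = -40 - -5 = -35 — same as recorded.
All steps check out; nothing to correct.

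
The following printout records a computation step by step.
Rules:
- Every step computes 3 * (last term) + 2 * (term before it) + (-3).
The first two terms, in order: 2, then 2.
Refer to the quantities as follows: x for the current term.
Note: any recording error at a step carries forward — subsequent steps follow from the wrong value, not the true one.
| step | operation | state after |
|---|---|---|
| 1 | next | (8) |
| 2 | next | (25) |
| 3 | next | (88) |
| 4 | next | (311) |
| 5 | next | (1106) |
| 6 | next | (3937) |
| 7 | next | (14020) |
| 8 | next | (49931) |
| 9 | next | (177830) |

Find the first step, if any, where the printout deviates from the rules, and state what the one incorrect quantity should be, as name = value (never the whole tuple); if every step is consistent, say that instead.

Recomputing the run from the initial state:
step 1: x = 7
step 2: x = 22
step 3: x = 77
step 4: x = 272
step 5: x = 967
step 6: x = 3442
step 7: x = 12257
step 8: x = 43652
step 9: x = 155467
The first disagreement with the printout is at step 1, where the value should be x = 7.

step 1, x = 7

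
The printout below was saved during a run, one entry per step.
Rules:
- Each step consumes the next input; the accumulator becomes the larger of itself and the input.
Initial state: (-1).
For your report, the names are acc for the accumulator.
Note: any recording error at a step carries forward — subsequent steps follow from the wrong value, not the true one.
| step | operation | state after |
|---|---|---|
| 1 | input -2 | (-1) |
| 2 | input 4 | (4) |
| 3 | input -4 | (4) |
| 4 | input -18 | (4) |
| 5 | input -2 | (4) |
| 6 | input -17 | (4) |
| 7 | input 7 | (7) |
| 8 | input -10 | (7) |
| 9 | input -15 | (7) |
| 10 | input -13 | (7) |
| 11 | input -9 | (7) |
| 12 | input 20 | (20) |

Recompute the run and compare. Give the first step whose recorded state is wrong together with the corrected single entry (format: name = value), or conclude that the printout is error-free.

Step 1: acc = max(-1, -2) = -1 — exactly as logged.
Step 2: acc = max(-1, 4) = 4 — confirmed correct.
Step 3: acc = max(4, -4) = 4 — same as recorded.
Step 4: acc = max(4, -18) = 4 — no discrepancy.
Step 5: acc = max(4, -2) = 4 — in agreement.
Step 6: acc = max(4, -17) = 4 — confirmed correct.
Step 7: acc = max(4, 7) = 7 — checks out.
Step 8: acc = max(7, -10) = 7 — consistent with the printout.
Step 9: acc = max(7, -15) = 7 — consistent with the printout.
Step 10: acc = max(7, -13) = 7 — verified.
Step 11: acc = max(7, -9) = 7 — confirmed correct.
Step 12: acc = max(7, 20) = 20 — in agreement.
The recomputation confirms every line.

no error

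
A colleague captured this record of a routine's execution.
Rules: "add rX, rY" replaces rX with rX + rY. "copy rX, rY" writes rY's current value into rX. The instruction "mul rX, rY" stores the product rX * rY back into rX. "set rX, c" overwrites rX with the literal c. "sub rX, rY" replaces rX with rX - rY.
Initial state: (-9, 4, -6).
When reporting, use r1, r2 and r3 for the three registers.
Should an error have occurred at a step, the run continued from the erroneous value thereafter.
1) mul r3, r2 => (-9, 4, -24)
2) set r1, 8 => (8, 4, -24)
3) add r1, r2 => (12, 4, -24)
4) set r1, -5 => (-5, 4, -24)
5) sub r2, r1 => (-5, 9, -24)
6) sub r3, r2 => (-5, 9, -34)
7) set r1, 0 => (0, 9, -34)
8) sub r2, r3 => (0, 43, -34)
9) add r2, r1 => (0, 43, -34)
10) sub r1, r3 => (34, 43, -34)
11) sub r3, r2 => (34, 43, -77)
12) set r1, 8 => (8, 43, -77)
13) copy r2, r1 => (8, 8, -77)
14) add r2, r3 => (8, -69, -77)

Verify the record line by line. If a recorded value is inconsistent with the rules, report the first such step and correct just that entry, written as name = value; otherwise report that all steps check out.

step 6, r3 = -33

Recomputing the run from the initial state:
step 1: r1 = -9, r2 = 4, r3 = -24
step 2: r1 = 8, r2 = 4, r3 = -24
step 3: r1 = 12, r2 = 4, r3 = -24
step 4: r1 = -5, r2 = 4, r3 = -24
step 5: r1 = -5, r2 = 9, r3 = -24
step 6: r1 = -5, r2 = 9, r3 = -33
step 7: r1 = 0, r2 = 9, r3 = -33
step 8: r1 = 0, r2 = 42, r3 = -33
step 9: r1 = 0, r2 = 42, r3 = -33
step 10: r1 = 33, r2 = 42, r3 = -33
step 11: r1 = 33, r2 = 42, r3 = -75
step 12: r1 = 8, r2 = 42, r3 = -75
step 13: r1 = 8, r2 = 8, r3 = -75
step 14: r1 = 8, r2 = -67, r3 = -75
The first disagreement with the record is at step 6, where the value should be r3 = -33.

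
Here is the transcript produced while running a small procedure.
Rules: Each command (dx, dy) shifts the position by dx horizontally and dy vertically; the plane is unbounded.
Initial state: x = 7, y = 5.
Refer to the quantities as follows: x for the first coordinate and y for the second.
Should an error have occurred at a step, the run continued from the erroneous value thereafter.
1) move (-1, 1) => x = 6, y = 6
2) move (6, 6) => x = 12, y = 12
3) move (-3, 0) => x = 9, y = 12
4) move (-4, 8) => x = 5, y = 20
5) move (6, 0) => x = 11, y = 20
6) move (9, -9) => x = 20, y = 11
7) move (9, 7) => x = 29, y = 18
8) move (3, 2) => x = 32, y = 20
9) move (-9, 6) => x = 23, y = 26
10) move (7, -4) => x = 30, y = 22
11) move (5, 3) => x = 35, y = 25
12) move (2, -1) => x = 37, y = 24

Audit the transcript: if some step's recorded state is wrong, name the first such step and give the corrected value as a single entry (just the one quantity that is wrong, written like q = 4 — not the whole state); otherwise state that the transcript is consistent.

no error

Step 1: x = 7 + (-1) = 6, y = 5 + (1) = 6 — checks out.
Step 2: x = 6 + (6) = 12, y = 6 + (6) = 12 — exactly as logged.
Step 3: x = 12 + (-3) = 9, y = 12 + (0) = 12 — matches.
Step 4: x = 9 + (-4) = 5, y = 12 + (8) = 20 — checks out.
Step 5: x = 5 + (6) = 11, y = 20 + (0) = 20 — verified.
Step 6: x = 11 + (9) = 20, y = 20 + (-9) = 11 — no discrepancy.
Step 7: x = 20 + (9) = 29, y = 11 + (7) = 18 — exactly as logged.
Step 8: x = 29 + (3) = 32, y = 18 + (2) = 20 — exactly as logged.
Step 9: x = 32 + (-9) = 23, y = 20 + (6) = 26 — checks out.
Step 10: x = 23 + (7) = 30, y = 26 + (-4) = 22 — confirmed correct.
Step 11: x = 30 + (5) = 35, y = 22 + (3) = 25 — checks out.
Step 12: x = 35 + (2) = 37, y = 25 + (-1) = 24 — agrees with the transcript.
The recomputation confirms every line.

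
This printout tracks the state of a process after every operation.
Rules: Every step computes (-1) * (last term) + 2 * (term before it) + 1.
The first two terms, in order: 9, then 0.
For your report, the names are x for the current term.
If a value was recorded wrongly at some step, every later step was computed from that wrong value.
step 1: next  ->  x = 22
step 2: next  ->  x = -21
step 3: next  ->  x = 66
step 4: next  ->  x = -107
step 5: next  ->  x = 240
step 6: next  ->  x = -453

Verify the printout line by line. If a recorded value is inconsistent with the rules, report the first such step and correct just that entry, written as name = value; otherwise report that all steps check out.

step 1: x = -1*(0) + (2)*(9) + (1) = 19 -> this is not what the printout shows
The earliest wrong entry is at step 1: it should read x = 19.

step 1, x = 19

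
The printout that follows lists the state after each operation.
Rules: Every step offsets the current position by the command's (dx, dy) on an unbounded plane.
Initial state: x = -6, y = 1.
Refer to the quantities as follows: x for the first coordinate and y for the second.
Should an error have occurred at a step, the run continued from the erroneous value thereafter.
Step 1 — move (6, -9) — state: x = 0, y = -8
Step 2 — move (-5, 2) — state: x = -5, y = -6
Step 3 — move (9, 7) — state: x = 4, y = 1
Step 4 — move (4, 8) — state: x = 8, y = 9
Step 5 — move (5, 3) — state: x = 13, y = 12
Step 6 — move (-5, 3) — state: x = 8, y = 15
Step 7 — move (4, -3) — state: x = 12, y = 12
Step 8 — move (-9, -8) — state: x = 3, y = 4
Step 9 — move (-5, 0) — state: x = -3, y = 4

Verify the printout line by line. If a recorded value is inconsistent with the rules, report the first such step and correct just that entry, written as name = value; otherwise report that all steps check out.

step 9, x = -2

step 1: x = -6 + (6) = 0, y = 1 + (-9) = -8 -> exactly as logged
step 2: x = 0 + (-5) = -5, y = -8 + (2) = -6 -> agrees with the printout
step 3: x = -5 + (9) = 4, y = -6 + (7) = 1 -> in agreement
step 4: x = 4 + (4) = 8, y = 1 + (8) = 9 -> verified
step 5: x = 8 + (5) = 13, y = 9 + (3) = 12 -> in agreement
step 6: x = 13 + (-5) = 8, y = 12 + (3) = 15 -> in agreement
step 7: x = 8 + (4) = 12, y = 15 + (-3) = 12 -> consistent with the printout
step 8: x = 12 + (-9) = 3, y = 12 + (-8) = 4 -> checks out
step 9: x = 3 + (-5) = -2, y = 4 + (0) = 4 -> not what was recorded
Conclusion: step 9 carries the first error; the entry should be x = -2.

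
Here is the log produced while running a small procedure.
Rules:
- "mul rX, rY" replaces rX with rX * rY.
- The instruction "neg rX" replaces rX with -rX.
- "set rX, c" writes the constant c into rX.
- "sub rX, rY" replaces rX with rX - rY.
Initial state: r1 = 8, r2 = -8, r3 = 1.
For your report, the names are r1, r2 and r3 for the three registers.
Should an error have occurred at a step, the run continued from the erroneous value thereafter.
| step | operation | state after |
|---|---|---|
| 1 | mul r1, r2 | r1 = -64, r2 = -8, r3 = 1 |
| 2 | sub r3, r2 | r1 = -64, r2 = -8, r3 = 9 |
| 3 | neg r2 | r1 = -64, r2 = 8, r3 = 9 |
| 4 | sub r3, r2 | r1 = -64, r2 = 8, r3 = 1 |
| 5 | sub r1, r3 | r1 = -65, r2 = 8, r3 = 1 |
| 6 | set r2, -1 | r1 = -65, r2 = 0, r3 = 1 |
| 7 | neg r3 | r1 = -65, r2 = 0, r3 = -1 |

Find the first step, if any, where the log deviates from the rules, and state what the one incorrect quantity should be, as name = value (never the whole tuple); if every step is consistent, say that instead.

step 6, r2 = -1

Recomputing the run from the initial state:
step 1: r1 = -64, r2 = -8, r3 = 1
step 2: r1 = -64, r2 = -8, r3 = 9
step 3: r1 = -64, r2 = 8, r3 = 9
step 4: r1 = -64, r2 = 8, r3 = 1
step 5: r1 = -65, r2 = 8, r3 = 1
step 6: r1 = -65, r2 = -1, r3 = 1
step 7: r1 = -65, r2 = -1, r3 = -1
The first disagreement with the log is at step 6, where the value should be r2 = -1.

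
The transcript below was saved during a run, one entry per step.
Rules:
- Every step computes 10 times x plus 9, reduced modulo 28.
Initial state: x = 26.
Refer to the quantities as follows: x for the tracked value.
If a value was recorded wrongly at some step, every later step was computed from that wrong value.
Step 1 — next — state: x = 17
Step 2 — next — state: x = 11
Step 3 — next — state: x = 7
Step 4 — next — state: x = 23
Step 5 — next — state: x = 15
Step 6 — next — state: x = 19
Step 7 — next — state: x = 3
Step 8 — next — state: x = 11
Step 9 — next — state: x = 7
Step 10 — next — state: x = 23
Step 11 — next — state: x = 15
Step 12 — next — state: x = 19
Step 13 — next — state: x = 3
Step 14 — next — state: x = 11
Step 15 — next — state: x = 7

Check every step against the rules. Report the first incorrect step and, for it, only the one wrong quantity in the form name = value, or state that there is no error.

1. x = (10*26 + 9) mod 28 = 17 (matches)
2. x = (10*17 + 9) mod 28 = 11 (consistent with the transcript)
3. x = (10*11 + 9) mod 28 = 7 (agrees with the transcript)
4. x = (10*7 + 9) mod 28 = 23 (agrees with the transcript)
5. x = (10*23 + 9) mod 28 = 15 (exactly as logged)
6. x = (10*15 + 9) mod 28 = 19 (same as recorded)
7. x = (10*19 + 9) mod 28 = 3 (verified)
8. x = (10*3 + 9) mod 28 = 11 (verified)
9. x = (10*11 + 9) mod 28 = 7 (no discrepancy)
10. x = (10*7 + 9) mod 28 = 23 (same as recorded)
11. x = (10*23 + 9) mod 28 = 15 (matches)
12. x = (10*15 + 9) mod 28 = 19 (same as recorded)
13. x = (10*19 + 9) mod 28 = 3 (consistent with the transcript)
14. x = (10*3 + 9) mod 28 = 11 (same as recorded)
15. x = (10*11 + 9) mod 28 = 7 (agrees with the transcript)
The whole run recomputes cleanly — no discrepancies.

no error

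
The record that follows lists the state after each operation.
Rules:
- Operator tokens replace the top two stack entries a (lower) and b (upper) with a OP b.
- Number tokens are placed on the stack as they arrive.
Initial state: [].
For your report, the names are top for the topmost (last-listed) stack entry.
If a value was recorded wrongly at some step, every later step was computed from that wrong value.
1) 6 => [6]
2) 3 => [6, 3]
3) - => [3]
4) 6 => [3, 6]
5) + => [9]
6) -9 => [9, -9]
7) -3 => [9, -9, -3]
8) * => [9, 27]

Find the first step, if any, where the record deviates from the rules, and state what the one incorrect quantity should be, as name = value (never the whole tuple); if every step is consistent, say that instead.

Recomputing the run from the initial state:
step 1: [6]
step 2: [6, 3]
step 3: [3]
step 4: [3, 6]
step 5: [9]
step 6: [9, -9]
step 7: [9, -9, -3]
step 8: [9, 27]
This matches the record at every step.

no error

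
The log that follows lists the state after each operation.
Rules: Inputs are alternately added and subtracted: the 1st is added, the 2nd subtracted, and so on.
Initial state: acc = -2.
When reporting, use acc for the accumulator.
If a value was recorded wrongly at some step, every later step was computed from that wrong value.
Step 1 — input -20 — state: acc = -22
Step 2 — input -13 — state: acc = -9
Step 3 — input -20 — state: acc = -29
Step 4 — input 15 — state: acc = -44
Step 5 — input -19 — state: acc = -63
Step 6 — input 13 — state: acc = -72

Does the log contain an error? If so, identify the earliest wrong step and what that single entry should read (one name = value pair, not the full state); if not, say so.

step 6, acc = -76

1. acc = -2 + -20 = -22 (checks out)
2. acc = -22 - -13 = -9 (no discrepancy)
3. acc = -9 + -20 = -29 (consistent with the log)
4. acc = -29 - 15 = -44 (matches)
5. acc = -44 + -19 = -63 (consistent with the log)
6. acc = -63 - 13 = -76 (this is not what the log shows)
The audit stops at step 6: the recorded entry is wrong and should be acc = -76.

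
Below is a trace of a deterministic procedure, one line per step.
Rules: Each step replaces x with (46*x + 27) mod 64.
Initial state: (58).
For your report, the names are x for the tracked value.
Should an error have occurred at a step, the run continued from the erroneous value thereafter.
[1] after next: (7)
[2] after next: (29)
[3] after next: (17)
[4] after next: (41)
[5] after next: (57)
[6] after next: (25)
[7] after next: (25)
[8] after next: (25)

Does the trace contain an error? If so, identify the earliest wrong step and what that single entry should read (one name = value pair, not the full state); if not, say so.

Step 1: x = (46*58 + 27) mod 64 = 7 — no discrepancy.
Step 2: x = (46*7 + 27) mod 64 = 29 — verified.
Step 3: x = (46*29 + 27) mod 64 = 17 — verified.
Step 4: x = (46*17 + 27) mod 64 = 41 — same as recorded.
Step 5: x = (46*41 + 27) mod 64 = 57 — confirmed correct.
Step 6: x = (46*57 + 27) mod 64 = 25 — same as recorded.
Step 7: x = (46*25 + 27) mod 64 = 25 — no discrepancy.
Step 8: x = (46*25 + 27) mod 64 = 25 — checks out.
All steps check out; nothing to correct.

no error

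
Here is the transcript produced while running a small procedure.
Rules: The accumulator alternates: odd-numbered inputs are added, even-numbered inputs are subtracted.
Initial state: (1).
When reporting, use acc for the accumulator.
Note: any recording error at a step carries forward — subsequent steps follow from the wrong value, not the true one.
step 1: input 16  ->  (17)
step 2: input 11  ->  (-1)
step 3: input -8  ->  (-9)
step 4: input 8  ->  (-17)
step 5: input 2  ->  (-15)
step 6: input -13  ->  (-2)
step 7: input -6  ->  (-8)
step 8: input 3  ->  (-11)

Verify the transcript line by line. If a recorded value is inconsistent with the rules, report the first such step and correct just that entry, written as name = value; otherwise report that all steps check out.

Recomputing the run from the initial state:
step 1: acc = 17
step 2: acc = 6
step 3: acc = -2
step 4: acc = -10
step 5: acc = -8
step 6: acc = 5
step 7: acc = -1
step 8: acc = -4
The first disagreement with the transcript is at step 2, where the value should be acc = 6.

step 2, acc = 6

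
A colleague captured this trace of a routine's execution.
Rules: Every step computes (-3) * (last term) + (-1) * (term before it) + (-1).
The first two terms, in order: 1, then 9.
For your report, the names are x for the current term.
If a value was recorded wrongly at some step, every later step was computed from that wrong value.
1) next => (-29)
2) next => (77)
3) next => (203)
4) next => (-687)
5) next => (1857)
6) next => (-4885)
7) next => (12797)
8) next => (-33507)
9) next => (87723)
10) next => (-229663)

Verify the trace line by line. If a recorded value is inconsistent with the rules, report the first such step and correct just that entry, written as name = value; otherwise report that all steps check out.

1. x = -3*(9) + (-1)*(1) + (-1) = -29 (checks out)
2. x = -3*(-29) + (-1)*(9) + (-1) = 77 (exactly as logged)
3. x = -3*(77) + (-1)*(-29) + (-1) = -203 (the trace disagrees here)
Step 3 is the first one off; corrected, x = -203.

step 3, x = -203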